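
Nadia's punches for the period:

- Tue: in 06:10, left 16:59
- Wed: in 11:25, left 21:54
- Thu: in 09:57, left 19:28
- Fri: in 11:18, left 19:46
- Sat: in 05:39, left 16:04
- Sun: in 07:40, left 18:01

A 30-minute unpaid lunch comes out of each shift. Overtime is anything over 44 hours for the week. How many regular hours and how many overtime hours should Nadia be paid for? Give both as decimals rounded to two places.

Tue: 06:10–16:59 = 10 h 49 min; less 30 min break → 10 h 19 min
Wed: 11:25–21:54 = 10 h 29 min; less 30 min break → 9 h 59 min
Thu: 09:57–19:28 = 9 h 31 min; less 30 min break → 9 h 1 min
Fri: 11:18–19:46 = 8 h 28 min; less 30 min break → 7 h 58 min
Sat: 05:39–16:04 = 10 h 25 min; less 30 min break → 9 h 55 min
Sun: 07:40–18:01 = 10 h 21 min; less 30 min break → 9 h 51 min
Total worked: 57 h 3 min = 57.05 h.
Threshold 44 h → overtime 13 h 3 min, regular 44 h 0 min.

Regular 44.00 hours, overtime 13.05 hours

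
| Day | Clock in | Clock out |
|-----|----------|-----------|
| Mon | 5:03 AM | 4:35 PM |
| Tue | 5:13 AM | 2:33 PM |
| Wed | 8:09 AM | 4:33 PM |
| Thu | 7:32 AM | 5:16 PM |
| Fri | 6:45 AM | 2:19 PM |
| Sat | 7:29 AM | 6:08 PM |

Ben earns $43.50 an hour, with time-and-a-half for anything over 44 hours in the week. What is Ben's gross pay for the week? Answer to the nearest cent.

Mon: 5:03 AM–4:35 PM = 11 h 32 min
Tue: 5:13 AM–2:33 PM = 9 h 20 min
Wed: 8:09 AM–4:33 PM = 8 h 24 min
Thu: 7:32 AM–5:16 PM = 9 h 44 min
Fri: 6:45 AM–2:19 PM = 7 h 34 min
Sat: 7:29 AM–6:08 PM = 10 h 39 min
Total worked: 57 h 13 min = 3433 min.
Regular 44 h 0 min = 2640 min at $43.50/h; overtime 13 h 13 min = 793 min at $65.25/h.
Pay = (2640 × $43.50 + 793 × $65.25) ÷ 60 = $2776.39.

$2776.39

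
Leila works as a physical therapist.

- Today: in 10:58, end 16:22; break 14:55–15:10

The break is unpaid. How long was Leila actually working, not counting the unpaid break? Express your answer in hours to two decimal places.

5.15 hours

Today: 10:58–16:22 = 5 h 24 min; less 15 min break → 5 h 9 min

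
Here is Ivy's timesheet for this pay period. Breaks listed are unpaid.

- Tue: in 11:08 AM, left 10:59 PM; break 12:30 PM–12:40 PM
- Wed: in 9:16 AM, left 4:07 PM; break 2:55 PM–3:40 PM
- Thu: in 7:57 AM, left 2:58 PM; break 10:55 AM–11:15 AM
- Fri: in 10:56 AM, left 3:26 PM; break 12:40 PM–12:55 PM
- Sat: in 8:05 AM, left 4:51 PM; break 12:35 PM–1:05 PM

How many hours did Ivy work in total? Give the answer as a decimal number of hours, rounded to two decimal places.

36.98 hours

Tue: 11:08 AM–10:59 PM = 11 h 51 min; less 10 min break → 11 h 41 min
Wed: 9:16 AM–4:07 PM = 6 h 51 min; less 45 min break → 6 h 6 min
Thu: 7:57 AM–2:58 PM = 7 h 1 min; less 20 min break → 6 h 41 min
Fri: 10:56 AM–3:26 PM = 4 h 30 min; less 15 min break → 4 h 15 min
Sat: 8:05 AM–4:51 PM = 8 h 46 min; less 30 min break → 8 h 16 min
Total: 11 h 41 min + 6 h 6 min + 6 h 41 min + 4 h 15 min + 8 h 16 min = 36 h 59 min.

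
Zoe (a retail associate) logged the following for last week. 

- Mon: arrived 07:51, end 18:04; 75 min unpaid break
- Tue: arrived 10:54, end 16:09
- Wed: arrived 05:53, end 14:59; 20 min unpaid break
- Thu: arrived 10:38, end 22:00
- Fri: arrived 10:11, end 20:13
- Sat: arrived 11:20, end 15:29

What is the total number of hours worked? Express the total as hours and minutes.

48 h 32 min

Mon: 07:51–18:04 = 10 h 13 min; less 75 min break → 8 h 58 min
Tue: 10:54–16:09 = 5 h 15 min
Wed: 05:53–14:59 = 9 h 6 min; less 20 min break → 8 h 46 min
Thu: 10:38–22:00 = 11 h 22 min
Fri: 10:11–20:13 = 10 h 2 min
Sat: 11:20–15:29 = 4 h 9 min
Total: 8 h 58 min + 5 h 15 min + 8 h 46 min + 11 h 22 min + 10 h 2 min + 4 h 9 min = 48 h 32 min.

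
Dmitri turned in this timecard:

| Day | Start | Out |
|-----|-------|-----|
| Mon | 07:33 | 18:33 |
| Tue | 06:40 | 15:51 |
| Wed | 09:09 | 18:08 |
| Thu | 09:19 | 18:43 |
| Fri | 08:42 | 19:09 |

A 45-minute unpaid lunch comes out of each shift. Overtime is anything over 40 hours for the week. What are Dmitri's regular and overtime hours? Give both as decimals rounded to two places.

Mon: 07:33–18:33 = 11 h 0 min; less 45 min break → 10 h 15 min
Tue: 06:40–15:51 = 9 h 11 min; less 45 min break → 8 h 26 min
Wed: 09:09–18:08 = 8 h 59 min; less 45 min break → 8 h 14 min
Thu: 09:19–18:43 = 9 h 24 min; less 45 min break → 8 h 39 min
Fri: 08:42–19:09 = 10 h 27 min; less 45 min break → 9 h 42 min
Total worked: 45 h 16 min = 45.27 h.
Threshold 40 h → overtime 5 h 16 min, regular 40 h 0 min.

Regular 40.00 hours, overtime 5.27 hours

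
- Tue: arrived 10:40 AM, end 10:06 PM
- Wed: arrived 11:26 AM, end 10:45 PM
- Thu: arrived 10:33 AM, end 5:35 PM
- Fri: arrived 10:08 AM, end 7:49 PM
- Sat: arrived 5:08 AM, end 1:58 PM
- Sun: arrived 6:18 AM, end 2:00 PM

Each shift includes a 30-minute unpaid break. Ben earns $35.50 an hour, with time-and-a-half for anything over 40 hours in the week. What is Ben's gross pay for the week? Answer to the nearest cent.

Tue: 10:40 AM–10:06 PM = 11 h 26 min; less 30 min break → 10 h 56 min
Wed: 11:26 AM–10:45 PM = 11 h 19 min; less 30 min break → 10 h 49 min
Thu: 10:33 AM–5:35 PM = 7 h 2 min; less 30 min break → 6 h 32 min
Fri: 10:08 AM–7:49 PM = 9 h 41 min; less 30 min break → 9 h 11 min
Sat: 5:08 AM–1:58 PM = 8 h 50 min; less 30 min break → 8 h 20 min
Sun: 6:18 AM–2:00 PM = 7 h 42 min; less 30 min break → 7 h 12 min
Total worked: 53 h 0 min = 3180 min.
Regular 40 h 0 min = 2400 min at $35.50/h; overtime 13 h 0 min = 780 min at $53.25/h.
Pay = (2400 × $35.50 + 780 × $53.25) ÷ 60 = $2112.25.

$2112.25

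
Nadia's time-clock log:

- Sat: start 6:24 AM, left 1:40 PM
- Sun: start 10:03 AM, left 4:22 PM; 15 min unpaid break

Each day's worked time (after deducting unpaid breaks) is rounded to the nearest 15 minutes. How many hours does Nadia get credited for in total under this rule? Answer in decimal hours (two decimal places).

13.25 hours

Sat: 6:24 AM–1:40 PM = 7 h 16 min → rounds to 7 h 15 min
Sun: 10:03 AM–4:22 PM = 6 h 19 min − 15 min = 6 h 4 min → rounds to 6 h 0 min
Total credited: 13 h 15 min.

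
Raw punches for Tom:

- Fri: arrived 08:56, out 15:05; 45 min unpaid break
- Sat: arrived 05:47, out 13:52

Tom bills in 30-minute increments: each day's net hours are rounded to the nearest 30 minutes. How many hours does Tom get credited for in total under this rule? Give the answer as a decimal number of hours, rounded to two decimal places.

Fri: 08:56–15:05 = 6 h 9 min − 45 min = 5 h 24 min → rounds to 5 h 30 min
Sat: 05:47–13:52 = 8 h 5 min → rounds to 8 h 0 min
Total credited: 13 h 30 min.

13.50 hours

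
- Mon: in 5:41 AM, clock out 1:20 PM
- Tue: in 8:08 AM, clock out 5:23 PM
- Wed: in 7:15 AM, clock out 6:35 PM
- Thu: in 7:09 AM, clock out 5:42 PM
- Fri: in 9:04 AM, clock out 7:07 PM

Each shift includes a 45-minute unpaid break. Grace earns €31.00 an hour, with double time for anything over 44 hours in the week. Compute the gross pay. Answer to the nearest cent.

Mon: 5:41 AM–1:20 PM = 7 h 39 min; less 45 min break → 6 h 54 min
Tue: 8:08 AM–5:23 PM = 9 h 15 min; less 45 min break → 8 h 30 min
Wed: 7:15 AM–6:35 PM = 11 h 20 min; less 45 min break → 10 h 35 min
Thu: 7:09 AM–5:42 PM = 10 h 33 min; less 45 min break → 9 h 48 min
Fri: 9:04 AM–7:07 PM = 10 h 3 min; less 45 min break → 9 h 18 min
Total worked: 45 h 5 min = 2705 min.
Regular 44 h 0 min = 2640 min at €31.00/h; overtime 1 h 5 min = 65 min at €62.00/h.
Pay = (2640 × €31.00 + 65 × €62.00) ÷ 60 = €1431.17.

€1431.17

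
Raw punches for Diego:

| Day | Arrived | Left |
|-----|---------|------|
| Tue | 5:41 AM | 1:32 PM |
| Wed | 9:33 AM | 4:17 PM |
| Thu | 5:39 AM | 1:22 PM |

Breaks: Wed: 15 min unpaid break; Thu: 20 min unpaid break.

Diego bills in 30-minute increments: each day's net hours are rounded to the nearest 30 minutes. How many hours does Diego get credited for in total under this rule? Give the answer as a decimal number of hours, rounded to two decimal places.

Tue: 5:41 AM–1:32 PM = 7 h 51 min → rounds to 8 h 0 min
Wed: 9:33 AM–4:17 PM = 6 h 44 min − 15 min = 6 h 29 min → rounds to 6 h 30 min
Thu: 5:39 AM–1:22 PM = 7 h 43 min − 20 min = 7 h 23 min → rounds to 7 h 30 min
Total credited: 22 h 0 min.

22.00 hours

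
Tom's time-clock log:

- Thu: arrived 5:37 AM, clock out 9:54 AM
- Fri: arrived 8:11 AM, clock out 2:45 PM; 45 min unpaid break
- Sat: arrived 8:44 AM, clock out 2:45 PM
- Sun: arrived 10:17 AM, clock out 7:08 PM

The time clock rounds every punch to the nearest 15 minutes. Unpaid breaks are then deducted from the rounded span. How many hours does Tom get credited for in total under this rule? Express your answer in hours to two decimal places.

25.25 hours

Thu: in 5:37 AM→5:30 AM, out 9:54 AM→10:00 AM; 4 h 30 min
Fri: in 8:11 AM→8:15 AM, out 2:45 PM→2:45 PM; 6 h 30 min − 45 min = 5 h 45 min
Sat: in 8:44 AM→8:45 AM, out 2:45 PM→2:45 PM; 6 h 0 min
Sun: in 10:17 AM→10:15 AM, out 7:08 PM→7:15 PM; 9 h 0 min
Total credited: 25 h 15 min.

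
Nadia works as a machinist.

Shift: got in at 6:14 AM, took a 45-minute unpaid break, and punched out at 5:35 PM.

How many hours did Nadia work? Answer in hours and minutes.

Shift: 6:14 AM–5:35 PM = 11 h 21 min; less 45 min break → 10 h 36 min

10 h 36 min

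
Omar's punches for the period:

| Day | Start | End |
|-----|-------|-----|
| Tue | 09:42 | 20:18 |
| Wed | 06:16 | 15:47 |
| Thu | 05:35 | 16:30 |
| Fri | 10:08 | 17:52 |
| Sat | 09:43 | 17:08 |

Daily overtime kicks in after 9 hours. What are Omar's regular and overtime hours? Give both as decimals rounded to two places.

Tue: 09:42–20:18 = 10 h 36 min
Wed: 06:16–15:47 = 9 h 31 min
Thu: 05:35–16:30 = 10 h 55 min
Fri: 10:08–17:52 = 7 h 44 min
Sat: 09:43–17:08 = 7 h 25 min
Tue reg 9 h 0 min / OT 1 h 36 min; Wed reg 9 h 0 min / OT 0 h 31 min; Thu reg 9 h 0 min / OT 1 h 55 min; Fri reg 7 h 44 min / OT 0 h 0 min; Sat reg 7 h 25 min / OT 0 h 0 min.
Totals: regular 42 h 9 min, overtime 4 h 2 min.

Regular 42.15 hours, overtime 4.03 hours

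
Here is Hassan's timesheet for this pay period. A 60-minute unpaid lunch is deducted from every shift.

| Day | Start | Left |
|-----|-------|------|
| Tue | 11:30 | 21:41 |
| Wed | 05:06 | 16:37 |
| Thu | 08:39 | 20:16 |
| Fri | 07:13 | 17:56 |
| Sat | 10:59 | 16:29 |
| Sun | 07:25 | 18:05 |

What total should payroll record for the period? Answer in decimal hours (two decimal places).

Tue: 11:30–21:41 = 10 h 11 min; less 60 min break → 9 h 11 min
Wed: 05:06–16:37 = 11 h 31 min; less 60 min break → 10 h 31 min
Thu: 08:39–20:16 = 11 h 37 min; less 60 min break → 10 h 37 min
Fri: 07:13–17:56 = 10 h 43 min; less 60 min break → 9 h 43 min
Sat: 10:59–16:29 = 5 h 30 min; less 60 min break → 4 h 30 min
Sun: 07:25–18:05 = 10 h 40 min; less 60 min break → 9 h 40 min
Total: 9 h 11 min + 10 h 31 min + 10 h 37 min + 9 h 43 min + 4 h 30 min + 9 h 40 min = 54 h 12 min.

54.20 hours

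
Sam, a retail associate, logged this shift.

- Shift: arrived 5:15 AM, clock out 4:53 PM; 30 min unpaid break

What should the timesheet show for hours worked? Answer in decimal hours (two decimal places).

Shift: 5:15 AM–4:53 PM = 11 h 38 min; less 30 min break → 11 h 8 min

11.13 hours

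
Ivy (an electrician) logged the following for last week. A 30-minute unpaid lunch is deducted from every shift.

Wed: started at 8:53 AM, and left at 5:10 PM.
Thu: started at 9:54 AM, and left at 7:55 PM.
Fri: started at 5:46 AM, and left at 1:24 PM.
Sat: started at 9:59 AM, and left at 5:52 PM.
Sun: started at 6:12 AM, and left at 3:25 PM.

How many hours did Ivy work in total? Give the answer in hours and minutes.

Wed: 8:53 AM–5:10 PM = 8 h 17 min; less 30 min break → 7 h 47 min
Thu: 9:54 AM–7:55 PM = 10 h 1 min; less 30 min break → 9 h 31 min
Fri: 5:46 AM–1:24 PM = 7 h 38 min; less 30 min break → 7 h 8 min
Sat: 9:59 AM–5:52 PM = 7 h 53 min; less 30 min break → 7 h 23 min
Sun: 6:12 AM–3:25 PM = 9 h 13 min; less 30 min break → 8 h 43 min
Total: 7 h 47 min + 9 h 31 min + 7 h 8 min + 7 h 23 min + 8 h 43 min = 40 h 32 min.

40 h 32 min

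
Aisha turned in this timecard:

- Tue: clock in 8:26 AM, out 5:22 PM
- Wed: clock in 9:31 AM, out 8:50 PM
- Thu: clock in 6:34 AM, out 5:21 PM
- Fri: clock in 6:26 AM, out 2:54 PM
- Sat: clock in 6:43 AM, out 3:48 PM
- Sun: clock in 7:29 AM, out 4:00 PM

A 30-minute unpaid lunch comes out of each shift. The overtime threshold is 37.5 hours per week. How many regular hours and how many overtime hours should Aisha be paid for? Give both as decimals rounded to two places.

Regular 37.50 hours, overtime 16.60 hours

Tue: 8:26 AM–5:22 PM = 8 h 56 min; less 30 min break → 8 h 26 min
Wed: 9:31 AM–8:50 PM = 11 h 19 min; less 30 min break → 10 h 49 min
Thu: 6:34 AM–5:21 PM = 10 h 47 min; less 30 min break → 10 h 17 min
Fri: 6:26 AM–2:54 PM = 8 h 28 min; less 30 min break → 7 h 58 min
Sat: 6:43 AM–3:48 PM = 9 h 5 min; less 30 min break → 8 h 35 min
Sun: 7:29 AM–4:00 PM = 8 h 31 min; less 30 min break → 8 h 1 min
Total worked: 54 h 6 min = 54.10 h.
Threshold 37.5 h → overtime 16 h 36 min, regular 37 h 30 min.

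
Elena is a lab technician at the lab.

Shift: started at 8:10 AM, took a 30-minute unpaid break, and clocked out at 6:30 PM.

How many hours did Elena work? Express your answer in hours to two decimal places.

9.83 hours

Shift: 8:10 AM–6:30 PM = 10 h 20 min; less 30 min break → 9 h 50 min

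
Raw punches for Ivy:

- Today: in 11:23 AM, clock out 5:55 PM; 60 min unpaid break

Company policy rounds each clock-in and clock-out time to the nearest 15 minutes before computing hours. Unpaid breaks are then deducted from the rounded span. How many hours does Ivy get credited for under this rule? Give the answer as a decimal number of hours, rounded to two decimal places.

Today: in 11:23 AM→11:30 AM, out 5:55 PM→6:00 PM; 6 h 30 min − 60 min = 5 h 30 min

5.50 hours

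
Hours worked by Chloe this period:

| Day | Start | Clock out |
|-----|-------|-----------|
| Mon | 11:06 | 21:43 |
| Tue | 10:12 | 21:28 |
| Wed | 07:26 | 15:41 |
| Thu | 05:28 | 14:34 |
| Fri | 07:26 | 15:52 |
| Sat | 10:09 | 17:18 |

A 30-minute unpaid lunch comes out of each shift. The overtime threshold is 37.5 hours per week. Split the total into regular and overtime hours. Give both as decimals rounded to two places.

Mon: 11:06–21:43 = 10 h 37 min; less 30 min break → 10 h 7 min
Tue: 10:12–21:28 = 11 h 16 min; less 30 min break → 10 h 46 min
Wed: 07:26–15:41 = 8 h 15 min; less 30 min break → 7 h 45 min
Thu: 05:28–14:34 = 9 h 6 min; less 30 min break → 8 h 36 min
Fri: 07:26–15:52 = 8 h 26 min; less 30 min break → 7 h 56 min
Sat: 10:09–17:18 = 7 h 9 min; less 30 min break → 6 h 39 min
Total worked: 51 h 49 min = 51.82 h.
Threshold 37.5 h → overtime 14 h 19 min, regular 37 h 30 min.

Regular 37.50 hours, overtime 14.32 hours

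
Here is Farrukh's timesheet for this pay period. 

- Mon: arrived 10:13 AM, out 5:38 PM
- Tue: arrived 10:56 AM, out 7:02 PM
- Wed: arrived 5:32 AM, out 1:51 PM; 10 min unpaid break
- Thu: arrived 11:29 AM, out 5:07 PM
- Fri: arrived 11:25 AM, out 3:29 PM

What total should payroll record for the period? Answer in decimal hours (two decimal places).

33.37 hours

Mon: 10:13 AM–5:38 PM = 7 h 25 min
Tue: 10:56 AM–7:02 PM = 8 h 6 min
Wed: 5:32 AM–1:51 PM = 8 h 19 min; less 10 min break → 8 h 9 min
Thu: 11:29 AM–5:07 PM = 5 h 38 min
Fri: 11:25 AM–3:29 PM = 4 h 4 min
Total: 7 h 25 min + 8 h 6 min + 8 h 9 min + 5 h 38 min + 4 h 4 min = 33 h 22 min.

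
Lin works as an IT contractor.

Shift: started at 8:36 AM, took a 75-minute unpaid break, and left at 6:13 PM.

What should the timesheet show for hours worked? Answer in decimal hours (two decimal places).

8.37 hours

Shift: 8:36 AM–6:13 PM = 9 h 37 min; less 75 min break → 8 h 22 min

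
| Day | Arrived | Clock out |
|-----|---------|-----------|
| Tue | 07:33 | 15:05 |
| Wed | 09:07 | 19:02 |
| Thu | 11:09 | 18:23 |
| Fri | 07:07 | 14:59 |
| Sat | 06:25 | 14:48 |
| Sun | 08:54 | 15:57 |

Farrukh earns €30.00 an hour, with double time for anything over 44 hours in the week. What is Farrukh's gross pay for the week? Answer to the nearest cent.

€1559.00

Tue: 07:33–15:05 = 7 h 32 min
Wed: 09:07–19:02 = 9 h 55 min
Thu: 11:09–18:23 = 7 h 14 min
Fri: 07:07–14:59 = 7 h 52 min
Sat: 06:25–14:48 = 8 h 23 min
Sun: 08:54–15:57 = 7 h 3 min
Total worked: 47 h 59 min = 2879 min.
Regular 44 h 0 min = 2640 min at €30.00/h; overtime 3 h 59 min = 239 min at €60.00/h.
Pay = (2640 × €30.00 + 239 × €60.00) ÷ 60 = €1559.00.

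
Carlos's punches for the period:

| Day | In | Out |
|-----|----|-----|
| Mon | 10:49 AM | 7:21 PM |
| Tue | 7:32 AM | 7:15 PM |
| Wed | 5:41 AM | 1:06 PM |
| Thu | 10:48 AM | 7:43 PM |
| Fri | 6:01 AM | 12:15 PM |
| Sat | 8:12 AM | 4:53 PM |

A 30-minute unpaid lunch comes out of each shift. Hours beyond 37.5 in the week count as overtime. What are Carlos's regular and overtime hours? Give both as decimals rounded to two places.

Mon: 10:49 AM–7:21 PM = 8 h 32 min; less 30 min break → 8 h 2 min
Tue: 7:32 AM–7:15 PM = 11 h 43 min; less 30 min break → 11 h 13 min
Wed: 5:41 AM–1:06 PM = 7 h 25 min; less 30 min break → 6 h 55 min
Thu: 10:48 AM–7:43 PM = 8 h 55 min; less 30 min break → 8 h 25 min
Fri: 6:01 AM–12:15 PM = 6 h 14 min; less 30 min break → 5 h 44 min
Sat: 8:12 AM–4:53 PM = 8 h 41 min; less 30 min break → 8 h 11 min
Total worked: 48 h 30 min = 48.50 h.
Threshold 37.5 h → overtime 11 h 0 min, regular 37 h 30 min.

Regular 37.50 hours, overtime 11.00 hours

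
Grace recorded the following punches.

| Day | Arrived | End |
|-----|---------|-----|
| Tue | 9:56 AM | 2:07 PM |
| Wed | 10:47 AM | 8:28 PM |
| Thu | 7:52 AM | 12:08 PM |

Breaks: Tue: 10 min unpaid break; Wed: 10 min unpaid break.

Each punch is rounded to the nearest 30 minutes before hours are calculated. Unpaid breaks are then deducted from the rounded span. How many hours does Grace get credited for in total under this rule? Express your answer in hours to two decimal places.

17.17 hours

Tue: in 9:56 AM→10:00 AM, out 2:07 PM→2:00 PM; 4 h 0 min − 10 min = 3 h 50 min
Wed: in 10:47 AM→11:00 AM, out 8:28 PM→8:30 PM; 9 h 30 min − 10 min = 9 h 20 min
Thu: in 7:52 AM→8:00 AM, out 12:08 PM→12:00 PM; 4 h 0 min
Total credited: 17 h 10 min.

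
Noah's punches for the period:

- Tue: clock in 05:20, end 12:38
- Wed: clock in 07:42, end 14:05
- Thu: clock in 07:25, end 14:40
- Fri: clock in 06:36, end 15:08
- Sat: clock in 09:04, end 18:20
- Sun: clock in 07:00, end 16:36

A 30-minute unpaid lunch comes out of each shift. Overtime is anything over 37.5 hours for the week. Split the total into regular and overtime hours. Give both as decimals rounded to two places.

Tue: 05:20–12:38 = 7 h 18 min; less 30 min break → 6 h 48 min
Wed: 07:42–14:05 = 6 h 23 min; less 30 min break → 5 h 53 min
Thu: 07:25–14:40 = 7 h 15 min; less 30 min break → 6 h 45 min
Fri: 06:36–15:08 = 8 h 32 min; less 30 min break → 8 h 2 min
Sat: 09:04–18:20 = 9 h 16 min; less 30 min break → 8 h 46 min
Sun: 07:00–16:36 = 9 h 36 min; less 30 min break → 9 h 6 min
Total worked: 45 h 20 min = 45.33 h.
Threshold 37.5 h → overtime 7 h 50 min, regular 37 h 30 min.

Regular 37.50 hours, overtime 7.83 hours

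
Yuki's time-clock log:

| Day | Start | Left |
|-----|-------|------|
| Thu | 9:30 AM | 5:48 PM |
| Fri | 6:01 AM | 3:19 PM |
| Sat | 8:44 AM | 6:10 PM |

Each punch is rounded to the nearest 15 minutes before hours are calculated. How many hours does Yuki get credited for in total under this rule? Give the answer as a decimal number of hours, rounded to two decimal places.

27.00 hours

Thu: in 9:30 AM→9:30 AM, out 5:48 PM→5:45 PM; 8 h 15 min
Fri: in 6:01 AM→6:00 AM, out 3:19 PM→3:15 PM; 9 h 15 min
Sat: in 8:44 AM→8:45 AM, out 6:10 PM→6:15 PM; 9 h 30 min
Total credited: 27 h 0 min.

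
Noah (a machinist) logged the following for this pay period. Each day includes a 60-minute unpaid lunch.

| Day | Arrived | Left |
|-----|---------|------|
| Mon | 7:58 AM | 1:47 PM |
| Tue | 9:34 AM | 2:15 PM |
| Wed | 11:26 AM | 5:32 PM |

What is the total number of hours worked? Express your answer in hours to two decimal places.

Mon: 7:58 AM–1:47 PM = 5 h 49 min; less 60 min break → 4 h 49 min
Tue: 9:34 AM–2:15 PM = 4 h 41 min; less 60 min break → 3 h 41 min
Wed: 11:26 AM–5:32 PM = 6 h 6 min; less 60 min break → 5 h 6 min
Total: 4 h 49 min + 3 h 41 min + 5 h 6 min = 13 h 36 min.

13.60 hours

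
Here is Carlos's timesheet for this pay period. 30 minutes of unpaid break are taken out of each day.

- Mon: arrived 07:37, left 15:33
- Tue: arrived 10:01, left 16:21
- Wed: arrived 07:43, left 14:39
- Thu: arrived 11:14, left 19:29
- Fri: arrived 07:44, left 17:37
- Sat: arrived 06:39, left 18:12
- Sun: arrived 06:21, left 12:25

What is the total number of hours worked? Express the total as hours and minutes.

53 h 27 min

Mon: 07:37–15:33 = 7 h 56 min; less 30 min break → 7 h 26 min
Tue: 10:01–16:21 = 6 h 20 min; less 30 min break → 5 h 50 min
Wed: 07:43–14:39 = 6 h 56 min; less 30 min break → 6 h 26 min
Thu: 11:14–19:29 = 8 h 15 min; less 30 min break → 7 h 45 min
Fri: 07:44–17:37 = 9 h 53 min; less 30 min break → 9 h 23 min
Sat: 06:39–18:12 = 11 h 33 min; less 30 min break → 11 h 3 min
Sun: 06:21–12:25 = 6 h 4 min; less 30 min break → 5 h 34 min
Total: 7 h 26 min + 5 h 50 min + 6 h 26 min + 7 h 45 min + 9 h 23 min + 11 h 3 min + 5 h 34 min = 53 h 27 min.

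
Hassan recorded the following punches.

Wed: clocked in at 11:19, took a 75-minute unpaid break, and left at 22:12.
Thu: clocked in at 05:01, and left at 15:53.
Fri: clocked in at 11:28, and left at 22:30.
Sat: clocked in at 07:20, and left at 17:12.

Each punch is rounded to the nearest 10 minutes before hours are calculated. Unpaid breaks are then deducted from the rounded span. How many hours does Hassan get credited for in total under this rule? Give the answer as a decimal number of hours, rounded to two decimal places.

41.25 hours

Wed: in 11:19→11:20, out 22:12→22:10; 10 h 50 min − 75 min = 9 h 35 min
Thu: in 05:01→05:00, out 15:53→15:50; 10 h 50 min
Fri: in 11:28→11:30, out 22:30→22:30; 11 h 0 min
Sat: in 07:20→07:20, out 17:12→17:10; 9 h 50 min
Total credited: 41 h 15 min.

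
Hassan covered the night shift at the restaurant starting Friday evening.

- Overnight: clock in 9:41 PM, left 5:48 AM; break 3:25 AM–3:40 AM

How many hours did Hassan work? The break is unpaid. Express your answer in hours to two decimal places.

Overnight: 9:41 PM → midnight = 2 h 19 min; midnight → 5:48 AM = 5 h 48 min; span 8 h 7 min; less 15 min break → 7 h 52 min

7.87 hours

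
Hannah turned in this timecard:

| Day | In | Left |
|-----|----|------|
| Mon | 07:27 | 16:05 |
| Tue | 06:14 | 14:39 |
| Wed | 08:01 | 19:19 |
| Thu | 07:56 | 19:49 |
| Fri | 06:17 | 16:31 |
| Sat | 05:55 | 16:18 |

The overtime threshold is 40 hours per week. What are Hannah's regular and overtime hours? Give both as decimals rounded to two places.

Regular 40.00 hours, overtime 20.85 hours

Mon: 07:27–16:05 = 8 h 38 min
Tue: 06:14–14:39 = 8 h 25 min
Wed: 08:01–19:19 = 11 h 18 min
Thu: 07:56–19:49 = 11 h 53 min
Fri: 06:17–16:31 = 10 h 14 min
Sat: 05:55–16:18 = 10 h 23 min
Total worked: 60 h 51 min = 60.85 h.
Threshold 40 h → overtime 20 h 51 min, regular 40 h 0 min.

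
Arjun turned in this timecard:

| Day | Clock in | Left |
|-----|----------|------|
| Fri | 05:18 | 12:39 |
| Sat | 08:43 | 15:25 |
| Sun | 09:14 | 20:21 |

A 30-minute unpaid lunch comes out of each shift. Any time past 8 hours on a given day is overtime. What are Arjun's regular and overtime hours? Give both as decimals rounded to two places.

Fri: 05:18–12:39 = 7 h 21 min; less 30 min break → 6 h 51 min
Sat: 08:43–15:25 = 6 h 42 min; less 30 min break → 6 h 12 min
Sun: 09:14–20:21 = 11 h 7 min; less 30 min break → 10 h 37 min
Fri reg 6 h 51 min / OT 0 h 0 min; Sat reg 6 h 12 min / OT 0 h 0 min; Sun reg 8 h 0 min / OT 2 h 37 min.
Totals: regular 21 h 3 min, overtime 2 h 37 min.

Regular 21.05 hours, overtime 2.62 hours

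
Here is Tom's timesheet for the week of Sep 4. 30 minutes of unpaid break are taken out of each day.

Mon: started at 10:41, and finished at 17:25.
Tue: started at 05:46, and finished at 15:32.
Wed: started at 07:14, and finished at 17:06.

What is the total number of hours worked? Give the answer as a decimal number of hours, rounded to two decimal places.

24.87 hours

Mon: 10:41–17:25 = 6 h 44 min; less 30 min break → 6 h 14 min
Tue: 05:46–15:32 = 9 h 46 min; less 30 min break → 9 h 16 min
Wed: 07:14–17:06 = 9 h 52 min; less 30 min break → 9 h 22 min
Total: 6 h 14 min + 9 h 16 min + 9 h 22 min = 24 h 52 min.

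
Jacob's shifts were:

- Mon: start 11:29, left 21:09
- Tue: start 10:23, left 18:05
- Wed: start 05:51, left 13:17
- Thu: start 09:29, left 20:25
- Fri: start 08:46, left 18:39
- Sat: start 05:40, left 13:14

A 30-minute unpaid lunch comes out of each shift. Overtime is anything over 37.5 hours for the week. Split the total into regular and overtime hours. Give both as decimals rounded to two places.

Mon: 11:29–21:09 = 9 h 40 min; less 30 min break → 9 h 10 min
Tue: 10:23–18:05 = 7 h 42 min; less 30 min break → 7 h 12 min
Wed: 05:51–13:17 = 7 h 26 min; less 30 min break → 6 h 56 min
Thu: 09:29–20:25 = 10 h 56 min; less 30 min break → 10 h 26 min
Fri: 08:46–18:39 = 9 h 53 min; less 30 min break → 9 h 23 min
Sat: 05:40–13:14 = 7 h 34 min; less 30 min break → 7 h 4 min
Total worked: 50 h 11 min = 50.18 h.
Threshold 37.5 h → overtime 12 h 41 min, regular 37 h 30 min.

Regular 37.50 hours, overtime 12.68 hours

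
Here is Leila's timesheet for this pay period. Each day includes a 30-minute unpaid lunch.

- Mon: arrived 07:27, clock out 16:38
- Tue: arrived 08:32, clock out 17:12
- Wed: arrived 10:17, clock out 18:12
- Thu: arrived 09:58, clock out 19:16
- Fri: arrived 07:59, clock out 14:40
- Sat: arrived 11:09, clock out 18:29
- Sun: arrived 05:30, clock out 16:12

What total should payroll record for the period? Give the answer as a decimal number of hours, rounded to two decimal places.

56.28 hours

Mon: 07:27–16:38 = 9 h 11 min; less 30 min break → 8 h 41 min
Tue: 08:32–17:12 = 8 h 40 min; less 30 min break → 8 h 10 min
Wed: 10:17–18:12 = 7 h 55 min; less 30 min break → 7 h 25 min
Thu: 09:58–19:16 = 9 h 18 min; less 30 min break → 8 h 48 min
Fri: 07:59–14:40 = 6 h 41 min; less 30 min break → 6 h 11 min
Sat: 11:09–18:29 = 7 h 20 min; less 30 min break → 6 h 50 min
Sun: 05:30–16:12 = 10 h 42 min; less 30 min break → 10 h 12 min
Total: 8 h 41 min + 8 h 10 min + 7 h 25 min + 8 h 48 min + 6 h 11 min + 6 h 50 min + 10 h 12 min = 56 h 17 min.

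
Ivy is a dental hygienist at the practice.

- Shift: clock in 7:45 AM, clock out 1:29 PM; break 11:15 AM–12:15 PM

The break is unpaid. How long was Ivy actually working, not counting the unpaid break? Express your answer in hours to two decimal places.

Shift: 7:45 AM–1:29 PM = 5 h 44 min; less 60 min break → 4 h 44 min

4.73 hours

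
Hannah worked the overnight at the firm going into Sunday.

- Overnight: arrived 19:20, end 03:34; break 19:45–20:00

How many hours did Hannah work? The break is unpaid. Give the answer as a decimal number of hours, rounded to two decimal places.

7.98 hours

Overnight: 19:20 → midnight = 4 h 40 min; midnight → 03:34 = 3 h 34 min; span 8 h 14 min; less 15 min break → 7 h 59 min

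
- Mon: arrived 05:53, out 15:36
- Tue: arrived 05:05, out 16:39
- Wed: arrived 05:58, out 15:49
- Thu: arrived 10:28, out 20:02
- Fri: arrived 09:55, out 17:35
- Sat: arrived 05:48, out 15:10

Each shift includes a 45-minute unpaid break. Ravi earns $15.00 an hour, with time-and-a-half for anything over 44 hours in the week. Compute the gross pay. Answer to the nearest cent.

Mon: 05:53–15:36 = 9 h 43 min; less 45 min break → 8 h 58 min
Tue: 05:05–16:39 = 11 h 34 min; less 45 min break → 10 h 49 min
Wed: 05:58–15:49 = 9 h 51 min; less 45 min break → 9 h 6 min
Thu: 10:28–20:02 = 9 h 34 min; less 45 min break → 8 h 49 min
Fri: 09:55–17:35 = 7 h 40 min; less 45 min break → 6 h 55 min
Sat: 05:48–15:10 = 9 h 22 min; less 45 min break → 8 h 37 min
Total worked: 53 h 14 min = 3194 min.
Regular 44 h 0 min = 2640 min at $15.00/h; overtime 9 h 14 min = 554 min at $22.50/h.
Pay = (2640 × $15.00 + 554 × $22.50) ÷ 60 = $867.75.

$867.75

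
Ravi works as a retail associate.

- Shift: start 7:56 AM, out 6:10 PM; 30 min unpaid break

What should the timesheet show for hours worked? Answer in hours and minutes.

Shift: 7:56 AM–6:10 PM = 10 h 14 min; less 30 min break → 9 h 44 min

9 h 44 min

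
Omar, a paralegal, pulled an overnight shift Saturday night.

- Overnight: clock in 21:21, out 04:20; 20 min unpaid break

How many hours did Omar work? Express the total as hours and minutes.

Overnight: 21:21 → midnight = 2 h 39 min; midnight → 04:20 = 4 h 20 min; span 6 h 59 min; less 20 min break → 6 h 39 min

6 h 39 min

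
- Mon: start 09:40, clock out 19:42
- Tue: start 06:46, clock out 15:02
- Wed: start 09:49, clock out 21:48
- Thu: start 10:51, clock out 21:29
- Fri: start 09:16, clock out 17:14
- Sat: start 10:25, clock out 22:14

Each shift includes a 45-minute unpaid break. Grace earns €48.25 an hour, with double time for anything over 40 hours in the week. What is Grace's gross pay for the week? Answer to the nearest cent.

Mon: 09:40–19:42 = 10 h 2 min; less 45 min break → 9 h 17 min
Tue: 06:46–15:02 = 8 h 16 min; less 45 min break → 7 h 31 min
Wed: 09:49–21:48 = 11 h 59 min; less 45 min break → 11 h 14 min
Thu: 10:51–21:29 = 10 h 38 min; less 45 min break → 9 h 53 min
Fri: 09:16–17:14 = 7 h 58 min; less 45 min break → 7 h 13 min
Sat: 10:25–22:14 = 11 h 49 min; less 45 min break → 11 h 4 min
Total worked: 56 h 12 min = 3372 min.
Regular 40 h 0 min = 2400 min at €48.25/h; overtime 16 h 12 min = 972 min at €96.50/h.
Pay = (2400 × €48.25 + 972 × €96.50) ÷ 60 = €3493.30.

€3493.30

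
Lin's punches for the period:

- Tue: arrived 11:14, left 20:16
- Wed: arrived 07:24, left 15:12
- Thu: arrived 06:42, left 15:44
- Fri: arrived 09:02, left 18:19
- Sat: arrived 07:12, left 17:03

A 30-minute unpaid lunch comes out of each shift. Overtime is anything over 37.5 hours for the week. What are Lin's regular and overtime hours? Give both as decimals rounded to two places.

Regular 37.50 hours, overtime 5.00 hours

Tue: 11:14–20:16 = 9 h 2 min; less 30 min break → 8 h 32 min
Wed: 07:24–15:12 = 7 h 48 min; less 30 min break → 7 h 18 min
Thu: 06:42–15:44 = 9 h 2 min; less 30 min break → 8 h 32 min
Fri: 09:02–18:19 = 9 h 17 min; less 30 min break → 8 h 47 min
Sat: 07:12–17:03 = 9 h 51 min; less 30 min break → 9 h 21 min
Total worked: 42 h 30 min = 42.50 h.
Threshold 37.5 h → overtime 5 h 0 min, regular 37 h 30 min.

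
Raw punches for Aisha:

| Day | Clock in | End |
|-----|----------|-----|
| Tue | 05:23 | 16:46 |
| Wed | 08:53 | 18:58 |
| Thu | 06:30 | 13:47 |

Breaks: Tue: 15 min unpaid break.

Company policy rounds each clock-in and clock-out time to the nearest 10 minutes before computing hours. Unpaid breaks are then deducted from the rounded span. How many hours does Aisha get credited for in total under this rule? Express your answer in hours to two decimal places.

Tue: in 05:23→05:20, out 16:46→16:50; 11 h 30 min − 15 min = 11 h 15 min
Wed: in 08:53→08:50, out 18:58→19:00; 10 h 10 min
Thu: in 06:30→06:30, out 13:47→13:50; 7 h 20 min
Total credited: 28 h 45 min.

28.75 hours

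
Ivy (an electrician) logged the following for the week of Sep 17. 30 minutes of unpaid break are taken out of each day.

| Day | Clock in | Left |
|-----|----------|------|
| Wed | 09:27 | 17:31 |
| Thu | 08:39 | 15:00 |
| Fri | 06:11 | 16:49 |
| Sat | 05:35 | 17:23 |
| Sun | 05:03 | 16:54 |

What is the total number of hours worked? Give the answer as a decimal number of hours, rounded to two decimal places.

Wed: 09:27–17:31 = 8 h 4 min; less 30 min break → 7 h 34 min
Thu: 08:39–15:00 = 6 h 21 min; less 30 min break → 5 h 51 min
Fri: 06:11–16:49 = 10 h 38 min; less 30 min break → 10 h 8 min
Sat: 05:35–17:23 = 11 h 48 min; less 30 min break → 11 h 18 min
Sun: 05:03–16:54 = 11 h 51 min; less 30 min break → 11 h 21 min
Total: 7 h 34 min + 5 h 51 min + 10 h 8 min + 11 h 18 min + 11 h 21 min = 46 h 12 min.

46.20 hours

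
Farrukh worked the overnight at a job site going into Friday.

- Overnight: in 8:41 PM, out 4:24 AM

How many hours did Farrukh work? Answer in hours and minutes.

7 h 43 min

Overnight: 8:41 PM → midnight = 3 h 19 min; midnight → 4:24 AM = 4 h 24 min; span 7 h 43 min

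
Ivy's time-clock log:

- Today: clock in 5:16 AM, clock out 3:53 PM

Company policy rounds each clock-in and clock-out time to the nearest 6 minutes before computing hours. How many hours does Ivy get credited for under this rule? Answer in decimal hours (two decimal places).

Today: in 5:16 AM→5:18 AM, out 3:53 PM→3:54 PM; 10 h 36 min

10.60 hours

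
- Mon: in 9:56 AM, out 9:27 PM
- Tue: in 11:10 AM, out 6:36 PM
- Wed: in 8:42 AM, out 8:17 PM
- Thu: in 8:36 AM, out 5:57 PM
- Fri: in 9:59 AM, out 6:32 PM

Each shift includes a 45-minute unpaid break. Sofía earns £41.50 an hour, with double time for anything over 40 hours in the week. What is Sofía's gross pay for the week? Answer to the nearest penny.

£2048.72

Mon: 9:56 AM–9:27 PM = 11 h 31 min; less 45 min break → 10 h 46 min
Tue: 11:10 AM–6:36 PM = 7 h 26 min; less 45 min break → 6 h 41 min
Wed: 8:42 AM–8:17 PM = 11 h 35 min; less 45 min break → 10 h 50 min
Thu: 8:36 AM–5:57 PM = 9 h 21 min; less 45 min break → 8 h 36 min
Fri: 9:59 AM–6:32 PM = 8 h 33 min; less 45 min break → 7 h 48 min
Total worked: 44 h 41 min = 2681 min.
Regular 40 h 0 min = 2400 min at £41.50/h; overtime 4 h 41 min = 281 min at £83.00/h.
Pay = (2400 × £41.50 + 281 × £83.00) ÷ 60 = £2048.72.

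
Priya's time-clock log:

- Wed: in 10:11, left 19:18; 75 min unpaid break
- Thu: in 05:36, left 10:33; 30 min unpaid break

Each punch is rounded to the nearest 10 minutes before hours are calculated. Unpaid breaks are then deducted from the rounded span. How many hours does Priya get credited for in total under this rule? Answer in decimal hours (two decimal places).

Wed: in 10:11→10:10, out 19:18→19:20; 9 h 10 min − 75 min = 7 h 55 min
Thu: in 05:36→05:40, out 10:33→10:30; 4 h 50 min − 30 min = 4 h 20 min
Total credited: 12 h 15 min.

12.25 hours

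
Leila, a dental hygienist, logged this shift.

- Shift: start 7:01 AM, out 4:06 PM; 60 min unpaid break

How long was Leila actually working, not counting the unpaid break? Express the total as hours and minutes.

8 h 5 min

Shift: 7:01 AM–4:06 PM = 9 h 5 min; less 60 min break → 8 h 5 min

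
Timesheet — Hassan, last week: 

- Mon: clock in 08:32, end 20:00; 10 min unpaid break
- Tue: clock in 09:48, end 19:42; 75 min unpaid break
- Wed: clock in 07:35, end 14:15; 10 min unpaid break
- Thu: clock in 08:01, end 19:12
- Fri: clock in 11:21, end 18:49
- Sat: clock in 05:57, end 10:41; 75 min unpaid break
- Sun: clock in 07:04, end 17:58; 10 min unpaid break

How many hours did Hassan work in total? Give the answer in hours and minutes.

59 h 19 min

Mon: 08:32–20:00 = 11 h 28 min; less 10 min break → 11 h 18 min
Tue: 09:48–19:42 = 9 h 54 min; less 75 min break → 8 h 39 min
Wed: 07:35–14:15 = 6 h 40 min; less 10 min break → 6 h 30 min
Thu: 08:01–19:12 = 11 h 11 min
Fri: 11:21–18:49 = 7 h 28 min
Sat: 05:57–10:41 = 4 h 44 min; less 75 min break → 3 h 29 min
Sun: 07:04–17:58 = 10 h 54 min; less 10 min break → 10 h 44 min
Total: 11 h 18 min + 8 h 39 min + 6 h 30 min + 11 h 11 min + 7 h 28 min + 3 h 29 min + 10 h 44 min = 59 h 19 min.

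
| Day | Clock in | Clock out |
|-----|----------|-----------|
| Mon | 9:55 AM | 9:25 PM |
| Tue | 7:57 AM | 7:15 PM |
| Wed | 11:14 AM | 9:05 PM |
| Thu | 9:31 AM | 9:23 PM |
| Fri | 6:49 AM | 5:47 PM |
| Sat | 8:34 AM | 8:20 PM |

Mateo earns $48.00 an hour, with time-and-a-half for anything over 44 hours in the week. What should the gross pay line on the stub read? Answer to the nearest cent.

$3786.00

Mon: 9:55 AM–9:25 PM = 11 h 30 min
Tue: 7:57 AM–7:15 PM = 11 h 18 min
Wed: 11:14 AM–9:05 PM = 9 h 51 min
Thu: 9:31 AM–9:23 PM = 11 h 52 min
Fri: 6:49 AM–5:47 PM = 10 h 58 min
Sat: 8:34 AM–8:20 PM = 11 h 46 min
Total worked: 67 h 15 min = 4035 min.
Regular 44 h 0 min = 2640 min at $48.00/h; overtime 23 h 15 min = 1395 min at $72.00/h.
Pay = (2640 × $48.00 + 1395 × $72.00) ÷ 60 = $3786.00.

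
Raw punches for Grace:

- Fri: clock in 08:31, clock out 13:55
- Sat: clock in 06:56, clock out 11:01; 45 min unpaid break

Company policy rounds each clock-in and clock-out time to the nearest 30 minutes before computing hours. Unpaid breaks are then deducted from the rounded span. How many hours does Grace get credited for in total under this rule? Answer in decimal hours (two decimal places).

Fri: in 08:31→08:30, out 13:55→14:00; 5 h 30 min
Sat: in 06:56→07:00, out 11:01→11:00; 4 h 0 min − 45 min = 3 h 15 min
Total credited: 8 h 45 min.

8.75 hours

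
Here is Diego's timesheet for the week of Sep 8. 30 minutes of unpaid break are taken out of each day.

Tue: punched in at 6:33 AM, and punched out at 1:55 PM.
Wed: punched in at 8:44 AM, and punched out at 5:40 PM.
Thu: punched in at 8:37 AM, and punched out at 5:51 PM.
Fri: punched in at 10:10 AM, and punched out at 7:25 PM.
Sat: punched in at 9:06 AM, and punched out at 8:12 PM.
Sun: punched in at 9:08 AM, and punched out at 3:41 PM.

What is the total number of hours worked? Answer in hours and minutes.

Tue: 6:33 AM–1:55 PM = 7 h 22 min; less 30 min break → 6 h 52 min
Wed: 8:44 AM–5:40 PM = 8 h 56 min; less 30 min break → 8 h 26 min
Thu: 8:37 AM–5:51 PM = 9 h 14 min; less 30 min break → 8 h 44 min
Fri: 10:10 AM–7:25 PM = 9 h 15 min; less 30 min break → 8 h 45 min
Sat: 9:06 AM–8:12 PM = 11 h 6 min; less 30 min break → 10 h 36 min
Sun: 9:08 AM–3:41 PM = 6 h 33 min; less 30 min break → 6 h 3 min
Total: 6 h 52 min + 8 h 26 min + 8 h 44 min + 8 h 45 min + 10 h 36 min + 6 h 3 min = 49 h 26 min.

49 h 26 min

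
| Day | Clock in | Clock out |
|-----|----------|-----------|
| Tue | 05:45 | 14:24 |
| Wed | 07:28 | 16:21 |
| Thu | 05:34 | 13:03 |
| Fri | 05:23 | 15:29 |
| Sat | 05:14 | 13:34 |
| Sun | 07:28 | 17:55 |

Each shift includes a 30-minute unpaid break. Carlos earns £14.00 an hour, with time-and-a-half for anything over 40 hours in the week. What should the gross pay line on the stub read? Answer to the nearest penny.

Tue: 05:45–14:24 = 8 h 39 min; less 30 min break → 8 h 9 min
Wed: 07:28–16:21 = 8 h 53 min; less 30 min break → 8 h 23 min
Thu: 05:34–13:03 = 7 h 29 min; less 30 min break → 6 h 59 min
Fri: 05:23–15:29 = 10 h 6 min; less 30 min break → 9 h 36 min
Sat: 05:14–13:34 = 8 h 20 min; less 30 min break → 7 h 50 min
Sun: 07:28–17:55 = 10 h 27 min; less 30 min break → 9 h 57 min
Total worked: 50 h 54 min = 3054 min.
Regular 40 h 0 min = 2400 min at £14.00/h; overtime 10 h 54 min = 654 min at £21.00/h.
Pay = (2400 × £14.00 + 654 × £21.00) ÷ 60 = £788.90.

£788.90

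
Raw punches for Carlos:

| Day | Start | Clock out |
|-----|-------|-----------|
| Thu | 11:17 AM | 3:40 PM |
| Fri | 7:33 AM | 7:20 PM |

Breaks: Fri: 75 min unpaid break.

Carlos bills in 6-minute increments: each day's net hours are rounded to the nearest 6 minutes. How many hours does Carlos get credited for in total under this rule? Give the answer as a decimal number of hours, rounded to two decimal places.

14.90 hours

Thu: 11:17 AM–3:40 PM = 4 h 23 min → rounds to 4 h 24 min
Fri: 7:33 AM–7:20 PM = 11 h 47 min − 75 min = 10 h 32 min → rounds to 10 h 30 min
Total credited: 14 h 54 min.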